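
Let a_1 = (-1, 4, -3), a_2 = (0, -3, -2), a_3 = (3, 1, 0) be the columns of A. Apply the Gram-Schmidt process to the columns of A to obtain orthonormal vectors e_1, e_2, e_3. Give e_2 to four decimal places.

a_1 = (-1, 4, -3); ‖a_1‖ = 5.0990, so e_1 = (-0.1961, 0.7845, -0.5883).
e_1·a_2 = (-0.1961)·0 + 0.7845·(-3) + (-0.5883)·(-2) = -1.1767.
u_2 = a_2 + 1.1767·e_1 = (-0.2308, -2.0769, -2.6923).
‖u_2‖ = 3.4081, so e_2 = (-0.0677, -0.6094, -0.7900).

e_2 = (-0.0677, -0.6094, -0.7900)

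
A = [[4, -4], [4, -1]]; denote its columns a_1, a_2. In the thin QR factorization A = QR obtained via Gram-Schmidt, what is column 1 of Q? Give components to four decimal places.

e_1 = (0.7071, 0.7071)

e_1 = a_1/‖a_1‖ = (4, 4)/5.6569 = (0.7071, 0.7071).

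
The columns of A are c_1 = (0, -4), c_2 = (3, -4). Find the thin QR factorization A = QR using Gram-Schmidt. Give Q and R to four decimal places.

c_1 = (0, -4); ‖c_1‖ = 4.0000, so q_1 = (0.0000, -1.0000).
q_1·c_2 = 0.0000·3 + (-1.0000)·(-4) = 4.0000.
u_2 = c_2 − 4.0000·q_1 = (3.0000, 0.0000).
‖u_2‖ = 3.0000, so q_2 = (1.0000, 0.0000).

Q = [[0.0000, 1.0000], [-1.0000, 0.0000]], R = [[4.0000, 4.0000], [0.0000, 3.0000]]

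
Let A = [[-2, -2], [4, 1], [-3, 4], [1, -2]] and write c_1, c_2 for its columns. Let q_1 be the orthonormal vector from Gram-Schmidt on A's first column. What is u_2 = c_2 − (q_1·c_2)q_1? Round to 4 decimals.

c_1 = (-2, 4, -3, 1); ‖c_1‖ = 5.4772, so q_1 = (-0.3651, 0.7303, -0.5477, 0.1826).
q_1·c_2 = (-0.3651)·(-2) + 0.7303·1 + (-0.5477)·4 + 0.1826·(-2) = -1.0954.
u_2 = c_2 + 1.0954·q_1 = (-2.4000, 1.8000, 3.4000, -1.8000).

u_2 = (-2.4000, 1.8000, 3.4000, -1.8000)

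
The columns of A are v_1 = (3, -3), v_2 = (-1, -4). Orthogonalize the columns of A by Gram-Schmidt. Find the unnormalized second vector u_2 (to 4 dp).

v_1 = (3, -3); ‖v_1‖ = 4.2426, so q_1 = (0.7071, -0.7071).
q_1·v_2 = 0.7071·(-1) + (-0.7071)·(-4) = 2.1213.
u_2 = v_2 − 2.1213·q_1 = (-2.5000, -2.5000).

u_2 = (-2.5000, -2.5000)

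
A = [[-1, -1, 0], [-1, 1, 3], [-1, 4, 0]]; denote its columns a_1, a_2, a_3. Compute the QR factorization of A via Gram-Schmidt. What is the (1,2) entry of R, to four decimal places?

a_1 = (-1, -1, -1); ‖a_1‖ = 1.7321, so e_1 = (-0.5774, -0.5774, -0.5774).
r_{12} = e_1·a_2 = -2.3094.

r_{12} = -2.3094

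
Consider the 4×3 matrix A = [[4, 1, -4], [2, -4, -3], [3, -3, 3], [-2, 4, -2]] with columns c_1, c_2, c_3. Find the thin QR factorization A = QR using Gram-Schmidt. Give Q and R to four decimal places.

Q = [[0.6963, 0.6625, -0.2053], [0.3482, -0.5096, -0.7293], [0.5222, -0.2039, 0.6159], [-0.3482, 0.5096, -0.2161]], R = [[5.7446, -3.6556, -1.5667], [0.0000, 5.3513, -2.7521], [0.0000, 0.0000, 5.2888]]

c_1 = (4, 2, 3, -2); ‖c_1‖ = 5.7446, so e_1 = (0.6963, 0.3482, 0.5222, -0.3482).
e_1·c_2 = 0.6963·1 + 0.3482·(-4) + 0.5222·(-3) + (-0.3482)·4 = -3.6556.
u_2 = c_2 + 3.6556·e_1 = (3.5455, -2.7273, -1.0909, 2.7273).
‖u_2‖ = 5.3513, so e_2 = (0.6625, -0.5096, -0.2039, 0.5096).
e_1·c_3 = 0.6963·(-4) + 0.3482·(-3) + 0.5222·3 + (-0.3482)·(-2) = -1.5667; e_2·c_3 = 0.6625·(-4) + (-0.5096)·(-3) + (-0.2039)·3 + 0.5096·(-2) = -2.7521.
u_3 = c_3 + 1.5667·e_1 + 2.7521·e_2 = (-1.0857, -3.8571, 3.2571, -1.1429).
‖u_3‖ = 5.2888, so e_3 = (-0.2053, -0.7293, 0.6159, -0.2161).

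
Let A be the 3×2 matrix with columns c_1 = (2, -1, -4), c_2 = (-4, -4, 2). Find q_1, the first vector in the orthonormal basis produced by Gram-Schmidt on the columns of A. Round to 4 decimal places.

q_1 = (0.4364, -0.2182, -0.8729)

c_1 = (2, -1, -4); ‖c_1‖ = 4.5826, so q_1 = (0.4364, -0.2182, -0.8729).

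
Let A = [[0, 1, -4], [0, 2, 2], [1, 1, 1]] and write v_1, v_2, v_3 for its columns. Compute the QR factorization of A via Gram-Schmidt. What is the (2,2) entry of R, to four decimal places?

v_1 = (0, 0, 1); ‖v_1‖ = 1.0000, so q_1 = (0.0000, 0.0000, 1.0000).
q_1·v_2 = 0.0000·1 + 0.0000·2 + 1.0000·1 = 1.0000.
u_2 = v_2 − 1.0000·q_1 = (1.0000, 2.0000, 0.0000).
r_{22} = ‖u_2‖ = 2.2361.

r_{22} = 2.2361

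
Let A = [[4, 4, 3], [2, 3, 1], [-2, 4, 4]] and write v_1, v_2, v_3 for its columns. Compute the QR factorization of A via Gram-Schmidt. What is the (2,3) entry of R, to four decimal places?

v_1 = (4, 2, -2); ‖v_1‖ = 4.8990, so q_1 = (0.8165, 0.4082, -0.4082).
q_1·v_2 = 0.8165·4 + 0.4082·3 + (-0.4082)·4 = 2.8577.
u_2 = v_2 − 2.8577·q_1 = (1.6667, 1.8333, 5.1667).
‖u_2‖ = 5.7300, so q_2 = (0.2909, 0.3200, 0.9017).
r_{23} = q_2·v_3 = 4.7993.

r_{23} = 4.7993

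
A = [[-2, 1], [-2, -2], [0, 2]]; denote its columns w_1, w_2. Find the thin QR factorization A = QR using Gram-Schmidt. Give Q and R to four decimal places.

Q = [[-0.7071, 0.5145], [-0.7071, -0.5145], [0.0000, 0.6860]], R = [[2.8284, 0.7071], [0.0000, 2.9155]]

w_1 = (-2, -2, 0); ‖w_1‖ = 2.8284, so e_1 = (-0.7071, -0.7071, 0.0000).
e_1·w_2 = (-0.7071)·1 + (-0.7071)·(-2) + 0.0000·2 = 0.7071.
u_2 = w_2 − 0.7071·e_1 = (1.5000, -1.5000, 2.0000).
‖u_2‖ = 2.9155, so e_2 = (0.5145, -0.5145, 0.6860).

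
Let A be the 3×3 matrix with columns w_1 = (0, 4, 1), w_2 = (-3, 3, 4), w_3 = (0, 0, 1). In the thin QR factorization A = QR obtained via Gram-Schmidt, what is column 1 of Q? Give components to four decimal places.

e_1 = w_1/‖w_1‖ = (0, 4, 1)/4.1231 = (0.0000, 0.9701, 0.2425).

e_1 = (0.0000, 0.9701, 0.2425)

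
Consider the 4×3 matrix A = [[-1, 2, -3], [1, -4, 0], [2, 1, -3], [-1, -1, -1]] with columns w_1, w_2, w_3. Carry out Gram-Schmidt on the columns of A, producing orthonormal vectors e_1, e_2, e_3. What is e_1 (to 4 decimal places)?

w_1 = (-1, 1, 2, -1); ‖w_1‖ = 2.6458, so e_1 = (-0.3780, 0.3780, 0.7559, -0.3780).

e_1 = (-0.3780, 0.3780, 0.7559, -0.3780)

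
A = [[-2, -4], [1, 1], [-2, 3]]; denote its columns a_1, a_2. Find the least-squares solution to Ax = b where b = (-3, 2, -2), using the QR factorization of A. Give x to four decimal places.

a_1 = (-2, 1, -2); ‖a_1‖ = 3.0000, so q_1 = (-0.6667, 0.3333, -0.6667).
q_1·a_2 = (-0.6667)·(-4) + 0.3333·1 + (-0.6667)·3 = 1.0000.
u_2 = a_2 − 1.0000·q_1 = (-3.3333, 0.6667, 3.6667).
‖u_2‖ = 5.0000, so q_2 = (-0.6667, 0.1333, 0.7333).
Qᵀb = (4.0000, 0.8000).
Back-substitute: x_2 = 0.8000/5.0000 = 0.1600.
x_1 = (4.0000 − 1.0000·0.1600)/3.0000 = 1.2800.

x = (1.2800, 0.1600)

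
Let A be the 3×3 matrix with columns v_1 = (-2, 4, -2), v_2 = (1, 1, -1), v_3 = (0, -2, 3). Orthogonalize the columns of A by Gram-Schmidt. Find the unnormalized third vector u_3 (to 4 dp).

v_1 = (-2, 4, -2); ‖v_1‖ = 4.8990, so e_1 = (-0.4082, 0.8165, -0.4082).
e_1·v_2 = (-0.4082)·1 + 0.8165·1 + (-0.4082)·(-1) = 0.8165.
u_2 = v_2 − 0.8165·e_1 = (1.3333, 0.3333, -0.6667).
‖u_2‖ = 1.5275, so e_2 = (0.8729, 0.2182, -0.4364).
e_1·v_3 = (-0.4082)·0 + 0.8165·(-2) + (-0.4082)·3 = -2.8577; e_2·v_3 = 0.8729·0 + 0.2182·(-2) + (-0.4364)·3 = -1.7457.
u_3 = v_3 + 2.8577·e_1 + 1.7457·e_2 = (0.3571, 0.7143, 1.0714).

u_3 = (0.3571, 0.7143, 1.0714)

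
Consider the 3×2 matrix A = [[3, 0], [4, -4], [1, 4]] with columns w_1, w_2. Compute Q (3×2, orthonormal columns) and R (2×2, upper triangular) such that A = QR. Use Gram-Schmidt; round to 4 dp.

Q = [[0.5883, 0.2692], [0.7845, -0.4187], [0.1961, 0.8673]], R = [[5.0990, -2.3534], [0.0000, 5.1441]]

e_1 = w_1/‖w_1‖ = (3, 4, 1)/5.0990 = (0.5883, 0.7845, 0.1961).
r_{12} = e_1·w_2 = -2.3534.
u_2 = w_2 + 2.3534·e_1 = (1.3846, -2.1538, 4.4615).
‖u_2‖ = 5.1441, so e_2 = (0.2692, -0.4187, 0.8673).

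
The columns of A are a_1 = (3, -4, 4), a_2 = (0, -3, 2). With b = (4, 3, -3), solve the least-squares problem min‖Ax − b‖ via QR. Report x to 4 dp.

e_1 = a_1/‖a_1‖ = (3, -4, 4)/6.4031 = (0.4685, -0.6247, 0.6247).
r_{12} = e_1·a_2 = 3.1235.
u_2 = a_2 − 3.1235·e_1 = (-1.4634, -1.0488, 0.0488).
‖u_2‖ = 1.8011, so e_2 = (-0.8125, -0.5823, 0.0271).
Qᵀb = (-1.8741, -5.0782).
Back-substitute: x_2 = -5.0782/1.8011 = -2.8195.
x_1 = (-1.8741 − 3.1235·(-2.8195))/6.4031 = 1.0827.

x = (1.0827, -2.8195)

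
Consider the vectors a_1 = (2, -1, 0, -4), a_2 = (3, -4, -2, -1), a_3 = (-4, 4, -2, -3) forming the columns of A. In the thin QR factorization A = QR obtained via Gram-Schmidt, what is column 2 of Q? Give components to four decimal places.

q_2 = (0.3666, -0.7332, -0.4399, 0.3666)

a_1 = (2, -1, 0, -4); ‖a_1‖ = 4.5826, so q_1 = (0.4364, -0.2182, 0.0000, -0.8729).
q_1·a_2 = 0.4364·3 + (-0.2182)·(-4) + 0.0000·(-2) + (-0.8729)·(-1) = 3.0551.
u_2 = a_2 − 3.0551·q_1 = (1.6667, -3.3333, -2.0000, 1.6667).
‖u_2‖ = 4.5461, so q_2 = (0.3666, -0.7332, -0.4399, 0.3666).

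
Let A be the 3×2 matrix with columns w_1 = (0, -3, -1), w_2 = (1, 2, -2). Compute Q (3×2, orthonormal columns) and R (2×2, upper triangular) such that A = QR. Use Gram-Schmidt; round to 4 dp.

Q = [[0.0000, 0.3676], [-0.9487, 0.2941], [-0.3162, -0.8823]], R = [[3.1623, -1.2649], [0.0000, 2.7203]]

w_1 = (0, -3, -1); ‖w_1‖ = 3.1623, so e_1 = (0.0000, -0.9487, -0.3162).
e_1·w_2 = 0.0000·1 + (-0.9487)·2 + (-0.3162)·(-2) = -1.2649.
u_2 = w_2 + 1.2649·e_1 = (1.0000, 0.8000, -2.4000).
‖u_2‖ = 2.7203, so e_2 = (0.3676, 0.2941, -0.8823).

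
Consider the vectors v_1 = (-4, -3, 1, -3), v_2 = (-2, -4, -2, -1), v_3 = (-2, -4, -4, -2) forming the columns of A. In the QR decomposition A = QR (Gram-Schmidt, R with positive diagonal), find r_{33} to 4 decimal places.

r_{33} = 1.8467

v_1 = (-4, -3, 1, -3); ‖v_1‖ = 5.9161, so e_1 = (-0.6761, -0.5071, 0.1690, -0.5071).
e_1·v_2 = (-0.6761)·(-2) + (-0.5071)·(-4) + 0.1690·(-2) + (-0.5071)·(-1) = 3.5496.
u_2 = v_2 − 3.5496·e_1 = (0.4000, -2.2000, -2.6000, 0.8000).
‖u_2‖ = 3.5214, so e_2 = (0.1136, -0.6248, -0.7384, 0.2272).
e_1·v_3 = (-0.6761)·(-2) + (-0.5071)·(-4) + 0.1690·(-4) + (-0.5071)·(-2) = 3.7187; e_2·v_3 = 0.1136·(-2) + (-0.6248)·(-4) + (-0.7384)·(-4) + 0.2272·(-2) = 4.7709.
u_3 = v_3 − 3.7187·e_1 − 4.7709·e_2 = (-0.0276, 0.8664, -1.1060, -1.1982).
r_{33} = ‖u_3‖ = 1.8467.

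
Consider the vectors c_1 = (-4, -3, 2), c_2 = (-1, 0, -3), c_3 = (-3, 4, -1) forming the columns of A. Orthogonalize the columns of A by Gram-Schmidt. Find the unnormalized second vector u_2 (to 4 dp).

u_2 = (-1.2759, -0.2069, -2.8621)

c_1 = (-4, -3, 2); ‖c_1‖ = 5.3852, so q_1 = (-0.7428, -0.5571, 0.3714).
q_1·c_2 = (-0.7428)·(-1) + (-0.5571)·0 + 0.3714·(-3) = -0.3714.
u_2 = c_2 + 0.3714·q_1 = (-1.2759, -0.2069, -2.8621).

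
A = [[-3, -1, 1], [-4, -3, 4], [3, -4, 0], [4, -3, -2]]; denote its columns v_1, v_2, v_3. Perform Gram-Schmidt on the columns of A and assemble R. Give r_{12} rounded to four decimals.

r_{12} = -1.2728

v_1 = (-3, -4, 3, 4); ‖v_1‖ = 7.0711, so e_1 = (-0.4243, -0.5657, 0.4243, 0.5657).
r_{12} = e_1·v_2 = -1.2728.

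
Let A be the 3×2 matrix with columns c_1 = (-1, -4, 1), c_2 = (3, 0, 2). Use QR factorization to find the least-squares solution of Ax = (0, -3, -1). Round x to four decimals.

c_1 = (-1, -4, 1); ‖c_1‖ = 4.2426, so q_1 = (-0.2357, -0.9428, 0.2357).
q_1·c_2 = (-0.2357)·3 + (-0.9428)·0 + 0.2357·2 = -0.2357.
u_2 = c_2 + 0.2357·q_1 = (2.9444, -0.2222, 2.0556).
‖u_2‖ = 3.5978, so q_2 = (0.8184, -0.0618, 0.5713).
Qᵀb = (2.5927, -0.3860).
Back-substitute: x_2 = -0.3860/3.5978 = -0.1073.
x_1 = (2.5927 + 0.2357·(-0.1073))/4.2426 = 0.6052.

x = (0.6052, -0.1073)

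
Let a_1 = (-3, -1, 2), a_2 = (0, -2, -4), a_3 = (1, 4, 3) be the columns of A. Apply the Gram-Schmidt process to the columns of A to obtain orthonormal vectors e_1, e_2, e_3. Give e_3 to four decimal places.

e_3 = (-0.5121, 0.7682, -0.3841)

a_1 = (-3, -1, 2); ‖a_1‖ = 3.7417, so e_1 = (-0.8018, -0.2673, 0.5345).
e_1·a_2 = (-0.8018)·0 + (-0.2673)·(-2) + 0.5345·(-4) = -1.6036.
u_2 = a_2 + 1.6036·e_1 = (-1.2857, -2.4286, -3.1429).
‖u_2‖ = 4.1748, so e_2 = (-0.3080, -0.5817, -0.7528).
e_1·a_3 = (-0.8018)·1 + (-0.2673)·4 + 0.5345·3 = -0.2673; e_2·a_3 = (-0.3080)·1 + (-0.5817)·4 + (-0.7528)·3 = -4.8934.
u_3 = a_3 + 0.2673·e_1 + 4.8934·e_2 = (-0.7213, 1.0820, -0.5410).
‖u_3‖ = 1.4084, so e_3 = (-0.5121, 0.7682, -0.3841).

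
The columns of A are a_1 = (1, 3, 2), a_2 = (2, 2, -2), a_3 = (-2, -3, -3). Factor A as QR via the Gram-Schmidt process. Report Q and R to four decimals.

Q = [[0.2673, 0.5203, -0.8111], [0.8018, 0.3468, 0.4867], [0.5345, -0.7804, -0.3244]], R = [[3.7417, 1.0690, -4.5434], [0.0000, 3.2950, 0.2601], [0.0000, 0.0000, 1.1355]]

e_1 = a_1/‖a_1‖ = (1, 3, 2)/3.7417 = (0.2673, 0.8018, 0.5345).
r_{12} = e_1·a_2 = 1.0690.
u_2 = a_2 − 1.0690·e_1 = (1.7143, 1.1429, -2.5714).
‖u_2‖ = 3.2950, so e_2 = (0.5203, 0.3468, -0.7804).
r_{13} = e_1·a_3 = -4.5434; r_{23} = e_2·a_3 = 0.2601.
u_3 = a_3 + 4.5434·e_1 − 0.2601·e_2 = (-0.9211, 0.5526, -0.3684).
‖u_3‖ = 1.1355, so e_3 = (-0.8111, 0.4867, -0.3244).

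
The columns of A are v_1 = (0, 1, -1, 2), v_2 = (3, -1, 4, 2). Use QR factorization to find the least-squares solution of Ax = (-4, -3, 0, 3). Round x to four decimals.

x = (0.4860, -0.0838)

q_1 = v_1/‖v_1‖ = (0, 1, -1, 2)/2.4495 = (0.0000, 0.4082, -0.4082, 0.8165).
r_{12} = q_1·v_2 = -0.4082.
u_2 = v_2 + 0.4082·q_1 = (3.0000, -0.8333, 3.8333, 2.3333).
‖u_2‖ = 5.4620, so q_2 = (0.5493, -0.1526, 0.7018, 0.4272).
Qᵀb = (1.2247, -0.4577).
Back-substitute: x_2 = -0.4577/5.4620 = -0.0838.
x_1 = (1.2247 + 0.4082·(-0.0838))/2.4495 = 0.4860.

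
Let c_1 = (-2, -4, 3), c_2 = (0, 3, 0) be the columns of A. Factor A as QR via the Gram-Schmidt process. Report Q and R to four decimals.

c_1 = (-2, -4, 3); ‖c_1‖ = 5.3852, so q_1 = (-0.3714, -0.7428, 0.5571).
q_1·c_2 = (-0.3714)·0 + (-0.7428)·3 + 0.5571·0 = -2.2283.
u_2 = c_2 + 2.2283·q_1 = (-0.8276, 1.3448, 1.2414).
‖u_2‖ = 2.0086, so q_2 = (-0.4120, 0.6695, 0.6180).

Q = [[-0.3714, -0.4120], [-0.7428, 0.6695], [0.5571, 0.6180]], R = [[5.3852, -2.2283], [0.0000, 2.0086]]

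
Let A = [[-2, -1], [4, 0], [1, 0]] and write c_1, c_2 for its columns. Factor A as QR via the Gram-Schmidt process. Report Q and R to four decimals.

c_1 = (-2, 4, 1); ‖c_1‖ = 4.5826, so q_1 = (-0.4364, 0.8729, 0.2182).
q_1·c_2 = (-0.4364)·(-1) + 0.8729·0 + 0.2182·0 = 0.4364.
u_2 = c_2 − 0.4364·q_1 = (-0.8095, -0.3810, -0.0952).
‖u_2‖ = 0.8997, so q_2 = (-0.8997, -0.4234, -0.1059).

Q = [[-0.4364, -0.8997], [0.8729, -0.4234], [0.2182, -0.1059]], R = [[4.5826, 0.4364], [0.0000, 0.8997]]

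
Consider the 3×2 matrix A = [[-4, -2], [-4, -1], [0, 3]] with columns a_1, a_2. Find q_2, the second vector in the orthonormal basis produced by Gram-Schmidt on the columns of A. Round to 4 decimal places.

a_1 = (-4, -4, 0); ‖a_1‖ = 5.6569, so q_1 = (-0.7071, -0.7071, 0.0000).
q_1·a_2 = (-0.7071)·(-2) + (-0.7071)·(-1) + 0.0000·3 = 2.1213.
u_2 = a_2 − 2.1213·q_1 = (-0.5000, 0.5000, 3.0000).
‖u_2‖ = 3.0822, so q_2 = (-0.1622, 0.1622, 0.9733).

q_2 = (-0.1622, 0.1622, 0.9733)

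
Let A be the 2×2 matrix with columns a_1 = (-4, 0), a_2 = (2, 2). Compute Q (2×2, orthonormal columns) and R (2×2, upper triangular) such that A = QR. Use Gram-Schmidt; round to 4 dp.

Q = [[-1.0000, 0.0000], [0.0000, 1.0000]], R = [[4.0000, -2.0000], [0.0000, 2.0000]]

a_1 = (-4, 0); ‖a_1‖ = 4.0000, so q_1 = (-1.0000, 0.0000).
q_1·a_2 = (-1.0000)·2 + 0.0000·2 = -2.0000.
u_2 = a_2 + 2.0000·q_1 = (0.0000, 2.0000).
‖u_2‖ = 2.0000, so q_2 = (0.0000, 1.0000).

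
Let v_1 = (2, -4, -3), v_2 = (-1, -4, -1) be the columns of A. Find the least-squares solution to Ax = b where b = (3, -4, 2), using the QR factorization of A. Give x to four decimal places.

x = (0.4335, 0.2017)

v_1 = (2, -4, -3); ‖v_1‖ = 5.3852, so e_1 = (0.3714, -0.7428, -0.5571).
e_1·v_2 = 0.3714·(-1) + (-0.7428)·(-4) + (-0.5571)·(-1) = 3.1568.
u_2 = v_2 − 3.1568·e_1 = (-2.1724, -1.6552, 0.7586).
‖u_2‖ = 2.8345, so e_2 = (-0.7664, -0.5839, 0.2676).
Qᵀb = (2.9711, 0.5718).
Back-substitute: x_2 = 0.5718/2.8345 = 0.2017.
x_1 = (2.9711 − 3.1568·0.2017)/5.3852 = 0.4335.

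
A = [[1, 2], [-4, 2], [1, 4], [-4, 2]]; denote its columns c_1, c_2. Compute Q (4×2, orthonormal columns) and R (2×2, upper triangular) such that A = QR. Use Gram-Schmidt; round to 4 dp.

c_1 = (1, -4, 1, -4); ‖c_1‖ = 5.8310, so e_1 = (0.1715, -0.6860, 0.1715, -0.6860).
e_1·c_2 = 0.1715·2 + (-0.6860)·2 + 0.1715·4 + (-0.6860)·2 = -1.7150.
u_2 = c_2 + 1.7150·e_1 = (2.2941, 0.8235, 4.2941, 0.8235).
‖u_2‖ = 5.0059, so e_2 = (0.4583, 0.1645, 0.8578, 0.1645).

Q = [[0.1715, 0.4583], [-0.6860, 0.1645], [0.1715, 0.8578], [-0.6860, 0.1645]], R = [[5.8310, -1.7150], [0.0000, 5.0059]]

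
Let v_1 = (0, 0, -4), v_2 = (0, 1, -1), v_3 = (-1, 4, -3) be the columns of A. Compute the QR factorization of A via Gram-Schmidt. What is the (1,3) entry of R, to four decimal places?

r_{13} = 3.0000

q_1 = v_1/‖v_1‖ = (0, 0, -4)/4.0000 = (0.0000, 0.0000, -1.0000).
r_{13} = q_1·v_3 = 3.0000.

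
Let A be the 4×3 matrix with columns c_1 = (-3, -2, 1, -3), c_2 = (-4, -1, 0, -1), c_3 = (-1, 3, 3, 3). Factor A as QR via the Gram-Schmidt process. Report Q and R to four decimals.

Q = [[-0.6255, -0.7647, -0.1431], [-0.4170, 0.2052, 0.3994], [0.2085, -0.3171, 0.8888], [-0.6255, 0.5222, 0.1732]], R = [[4.7958, 3.5447, -1.8766], [0.0000, 2.3313, 1.9956], [0.0000, 0.0000, 4.5273]]

c_1 = (-3, -2, 1, -3); ‖c_1‖ = 4.7958, so q_1 = (-0.6255, -0.4170, 0.2085, -0.6255).
q_1·c_2 = (-0.6255)·(-4) + (-0.4170)·(-1) + 0.2085·0 + (-0.6255)·(-1) = 3.5447.
u_2 = c_2 − 3.5447·q_1 = (-1.7826, 0.4783, -0.7391, 1.2174).
‖u_2‖ = 2.3313, so q_2 = (-0.7647, 0.2052, -0.3171, 0.5222).
q_1·c_3 = (-0.6255)·(-1) + (-0.4170)·3 + 0.2085·3 + (-0.6255)·3 = -1.8766; q_2·c_3 = (-0.7647)·(-1) + 0.2052·3 + (-0.3171)·3 + 0.5222·3 = 1.9956.
u_3 = c_3 + 1.8766·q_1 − 1.9956·q_2 = (-0.6480, 1.8080, 4.0240, 0.7840).
‖u_3‖ = 4.5273, so q_3 = (-0.1431, 0.3994, 0.8888, 0.1732).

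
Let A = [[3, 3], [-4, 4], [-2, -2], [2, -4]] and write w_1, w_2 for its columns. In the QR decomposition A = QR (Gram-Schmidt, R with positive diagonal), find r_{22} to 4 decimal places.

e_1 = w_1/‖w_1‖ = (3, -4, -2, 2)/5.7446 = (0.5222, -0.6963, -0.3482, 0.3482).
r_{12} = e_1·w_2 = -1.9149.
u_2 = w_2 + 1.9149·e_1 = (4.0000, 2.6667, -2.6667, -3.3333).
r_{22} = ‖u_2‖ = 6.4291.

r_{22} = 6.4291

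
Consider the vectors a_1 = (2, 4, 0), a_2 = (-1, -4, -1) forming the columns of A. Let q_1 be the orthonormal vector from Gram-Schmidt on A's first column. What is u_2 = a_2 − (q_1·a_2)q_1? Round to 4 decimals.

a_1 = (2, 4, 0); ‖a_1‖ = 4.4721, so q_1 = (0.4472, 0.8944, 0.0000).
q_1·a_2 = 0.4472·(-1) + 0.8944·(-4) + 0.0000·(-1) = -4.0249.
u_2 = a_2 + 4.0249·q_1 = (0.8000, -0.4000, -1.0000).

u_2 = (0.8000, -0.4000, -1.0000)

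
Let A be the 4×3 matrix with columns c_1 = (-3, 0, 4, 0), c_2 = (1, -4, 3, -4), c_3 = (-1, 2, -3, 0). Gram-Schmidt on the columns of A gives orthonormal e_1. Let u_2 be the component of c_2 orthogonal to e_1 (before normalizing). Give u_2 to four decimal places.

e_1 = c_1/‖c_1‖ = (-3, 0, 4, 0)/5.0000 = (-0.6000, 0.0000, 0.8000, 0.0000).
r_{12} = e_1·c_2 = 1.8000.
u_2 = c_2 − 1.8000·e_1 = (2.0800, -4.0000, 1.5600, -4.0000).

u_2 = (2.0800, -4.0000, 1.5600, -4.0000)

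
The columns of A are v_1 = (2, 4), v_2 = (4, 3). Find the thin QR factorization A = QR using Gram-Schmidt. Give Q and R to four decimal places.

v_1 = (2, 4); ‖v_1‖ = 4.4721, so q_1 = (0.4472, 0.8944).
q_1·v_2 = 0.4472·4 + 0.8944·3 = 4.4721.
u_2 = v_2 − 4.4721·q_1 = (2.0000, -1.0000).
‖u_2‖ = 2.2361, so q_2 = (0.8944, -0.4472).

Q = [[0.4472, 0.8944], [0.8944, -0.4472]], R = [[4.4721, 4.4721], [0.0000, 2.2361]]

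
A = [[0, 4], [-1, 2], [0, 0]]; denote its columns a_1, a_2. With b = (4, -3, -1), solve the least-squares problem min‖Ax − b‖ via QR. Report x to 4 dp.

a_1 = (0, -1, 0); ‖a_1‖ = 1.0000, so e_1 = (0.0000, -1.0000, 0.0000).
e_1·a_2 = 0.0000·4 + (-1.0000)·2 + 0.0000·0 = -2.0000.
u_2 = a_2 + 2.0000·e_1 = (4.0000, 0.0000, 0.0000).
‖u_2‖ = 4.0000, so e_2 = (1.0000, 0.0000, 0.0000).
Qᵀb = (3.0000, 4.0000).
Back-substitute: x_2 = 4.0000/4.0000 = 1.0000.
x_1 = (3.0000 + 2.0000·1.0000)/1.0000 = 5.0000.

x = (5.0000, 1.0000)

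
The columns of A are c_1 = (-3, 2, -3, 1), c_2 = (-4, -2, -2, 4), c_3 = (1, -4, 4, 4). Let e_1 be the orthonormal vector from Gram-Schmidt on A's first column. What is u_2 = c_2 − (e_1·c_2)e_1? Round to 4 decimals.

u_2 = (-1.6522, -3.5652, 0.3478, 3.2174)

c_1 = (-3, 2, -3, 1); ‖c_1‖ = 4.7958, so e_1 = (-0.6255, 0.4170, -0.6255, 0.2085).
e_1·c_2 = (-0.6255)·(-4) + 0.4170·(-2) + (-0.6255)·(-2) + 0.2085·4 = 3.7533.
u_2 = c_2 − 3.7533·e_1 = (-1.6522, -3.5652, 0.3478, 3.2174).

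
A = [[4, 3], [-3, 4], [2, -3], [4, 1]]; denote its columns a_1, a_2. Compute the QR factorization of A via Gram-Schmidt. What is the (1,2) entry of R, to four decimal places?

r_{12} = -0.2981

a_1 = (4, -3, 2, 4); ‖a_1‖ = 6.7082, so e_1 = (0.5963, -0.4472, 0.2981, 0.5963).
r_{12} = e_1·a_2 = -0.2981.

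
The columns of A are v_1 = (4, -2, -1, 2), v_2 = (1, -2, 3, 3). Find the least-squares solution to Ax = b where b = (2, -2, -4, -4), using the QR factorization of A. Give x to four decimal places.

v_1 = (4, -2, -1, 2); ‖v_1‖ = 5.0000, so q_1 = (0.8000, -0.4000, -0.2000, 0.4000).
q_1·v_2 = 0.8000·1 + (-0.4000)·(-2) + (-0.2000)·3 + 0.4000·3 = 2.2000.
u_2 = v_2 − 2.2000·q_1 = (-0.7600, -1.1200, 3.4400, 2.1200).
‖u_2‖ = 4.2615, so q_2 = (-0.1783, -0.2628, 0.8072, 0.4975).
Qᵀb = (1.6000, -5.0499).
Back-substitute: x_2 = -5.0499/4.2615 = -1.1850.
x_1 = (1.6000 − 2.2000·(-1.1850))/5.0000 = 0.8414.

x = (0.8414, -1.1850)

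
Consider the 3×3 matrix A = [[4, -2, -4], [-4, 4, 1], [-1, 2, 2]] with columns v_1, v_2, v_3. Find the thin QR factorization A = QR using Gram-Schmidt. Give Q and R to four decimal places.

v_1 = (4, -4, -1); ‖v_1‖ = 5.7446, so q_1 = (0.6963, -0.6963, -0.1741).
q_1·v_2 = 0.6963·(-2) + (-0.6963)·4 + (-0.1741)·2 = -4.5260.
u_2 = v_2 + 4.5260·q_1 = (1.1515, 0.8485, 1.2121).
‖u_2‖ = 1.8749, so q_2 = (0.6142, 0.4526, 0.6465).
q_1·v_3 = 0.6963·(-4) + (-0.6963)·1 + (-0.1741)·2 = -3.8297; q_2·v_3 = 0.6142·(-4) + 0.4526·1 + 0.6465·2 = -0.7112.
u_3 = v_3 + 3.8297·q_1 + 0.7112·q_2 = (-0.8966, -1.3448, 1.7931).
‖u_3‖ = 2.4140, so q_3 = (-0.3714, -0.5571, 0.7428).

Q = [[0.6963, 0.6142, -0.3714], [-0.6963, 0.4526, -0.5571], [-0.1741, 0.6465, 0.7428]], R = [[5.7446, -4.5260, -3.8297], [0.0000, 1.8749, -0.7112], [0.0000, 0.0000, 2.4140]]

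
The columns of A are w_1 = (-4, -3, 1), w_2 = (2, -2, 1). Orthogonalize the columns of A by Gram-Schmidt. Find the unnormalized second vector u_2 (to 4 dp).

u_2 = (1.8462, -2.1154, 1.0385)

q_1 = w_1/‖w_1‖ = (-4, -3, 1)/5.0990 = (-0.7845, -0.5883, 0.1961).
r_{12} = q_1·w_2 = -0.1961.
u_2 = w_2 + 0.1961·q_1 = (1.8462, -2.1154, 1.0385).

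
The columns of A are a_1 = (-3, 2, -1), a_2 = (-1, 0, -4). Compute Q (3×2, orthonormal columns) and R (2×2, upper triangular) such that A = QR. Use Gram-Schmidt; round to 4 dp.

q_1 = a_1/‖a_1‖ = (-3, 2, -1)/3.7417 = (-0.8018, 0.5345, -0.2673).
r_{12} = q_1·a_2 = 1.8708.
u_2 = a_2 − 1.8708·q_1 = (0.5000, -1.0000, -3.5000).
‖u_2‖ = 3.6742, so q_2 = (0.1361, -0.2722, -0.9526).

Q = [[-0.8018, 0.1361], [0.5345, -0.2722], [-0.2673, -0.9526]], R = [[3.7417, 1.8708], [0.0000, 3.6742]]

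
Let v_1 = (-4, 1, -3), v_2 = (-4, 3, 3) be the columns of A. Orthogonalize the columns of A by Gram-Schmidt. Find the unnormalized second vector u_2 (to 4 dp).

u_2 = (-2.4615, 2.6154, 4.1538)

v_1 = (-4, 1, -3); ‖v_1‖ = 5.0990, so e_1 = (-0.7845, 0.1961, -0.5883).
e_1·v_2 = (-0.7845)·(-4) + 0.1961·3 + (-0.5883)·3 = 1.9612.
u_2 = v_2 − 1.9612·e_1 = (-2.4615, 2.6154, 4.1538).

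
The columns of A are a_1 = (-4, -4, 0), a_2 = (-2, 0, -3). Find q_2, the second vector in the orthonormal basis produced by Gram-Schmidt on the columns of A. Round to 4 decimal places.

a_1 = (-4, -4, 0); ‖a_1‖ = 5.6569, so q_1 = (-0.7071, -0.7071, 0.0000).
q_1·a_2 = (-0.7071)·(-2) + (-0.7071)·0 + 0.0000·(-3) = 1.4142.
u_2 = a_2 − 1.4142·q_1 = (-1.0000, 1.0000, -3.0000).
‖u_2‖ = 3.3166, so q_2 = (-0.3015, 0.3015, -0.9045).

q_2 = (-0.3015, 0.3015, -0.9045)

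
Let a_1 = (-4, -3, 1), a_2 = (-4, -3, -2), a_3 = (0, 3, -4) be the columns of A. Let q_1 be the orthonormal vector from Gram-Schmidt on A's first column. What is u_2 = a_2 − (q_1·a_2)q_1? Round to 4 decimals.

u_2 = (-0.4615, -0.3462, -2.8846)

q_1 = a_1/‖a_1‖ = (-4, -3, 1)/5.0990 = (-0.7845, -0.5883, 0.1961).
r_{12} = q_1·a_2 = 4.5107.
u_2 = a_2 − 4.5107·q_1 = (-0.4615, -0.3462, -2.8846).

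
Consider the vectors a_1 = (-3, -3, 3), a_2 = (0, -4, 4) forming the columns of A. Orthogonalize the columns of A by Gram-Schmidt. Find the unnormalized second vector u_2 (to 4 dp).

u_2 = (2.6667, -1.3333, 1.3333)

a_1 = (-3, -3, 3); ‖a_1‖ = 5.1962, so e_1 = (-0.5774, -0.5774, 0.5774).
e_1·a_2 = (-0.5774)·0 + (-0.5774)·(-4) + 0.5774·4 = 4.6188.
u_2 = a_2 − 4.6188·e_1 = (2.6667, -1.3333, 1.3333).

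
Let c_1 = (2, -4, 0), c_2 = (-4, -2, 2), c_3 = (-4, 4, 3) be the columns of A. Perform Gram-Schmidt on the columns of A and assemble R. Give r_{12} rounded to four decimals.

c_1 = (2, -4, 0); ‖c_1‖ = 4.4721, so e_1 = (0.4472, -0.8944, 0.0000).
r_{12} = e_1·c_2 = 0.0000.

r_{12} = 0.0000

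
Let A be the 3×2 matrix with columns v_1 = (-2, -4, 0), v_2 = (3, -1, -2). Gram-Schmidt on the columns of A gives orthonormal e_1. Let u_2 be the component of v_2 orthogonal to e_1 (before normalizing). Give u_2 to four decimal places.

u_2 = (2.8000, -1.4000, -2.0000)

v_1 = (-2, -4, 0); ‖v_1‖ = 4.4721, so e_1 = (-0.4472, -0.8944, 0.0000).
e_1·v_2 = (-0.4472)·3 + (-0.8944)·(-1) + 0.0000·(-2) = -0.4472.
u_2 = v_2 + 0.4472·e_1 = (2.8000, -1.4000, -2.0000).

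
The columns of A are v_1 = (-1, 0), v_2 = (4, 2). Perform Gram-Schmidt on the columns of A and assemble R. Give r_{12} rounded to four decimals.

v_1 = (-1, 0); ‖v_1‖ = 1.0000, so e_1 = (-1.0000, 0.0000).
r_{12} = e_1·v_2 = -4.0000.

r_{12} = -4.0000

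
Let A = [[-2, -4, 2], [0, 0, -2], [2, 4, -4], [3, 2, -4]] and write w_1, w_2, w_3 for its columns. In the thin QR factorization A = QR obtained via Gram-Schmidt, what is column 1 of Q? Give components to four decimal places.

w_1 = (-2, 0, 2, 3); ‖w_1‖ = 4.1231, so q_1 = (-0.4851, 0.0000, 0.4851, 0.7276).

q_1 = (-0.4851, 0.0000, 0.4851, 0.7276)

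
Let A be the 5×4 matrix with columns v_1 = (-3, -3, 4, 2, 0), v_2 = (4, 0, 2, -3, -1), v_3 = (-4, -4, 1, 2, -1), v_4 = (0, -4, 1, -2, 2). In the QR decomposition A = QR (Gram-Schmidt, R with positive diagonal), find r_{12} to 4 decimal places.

r_{12} = -1.6222

v_1 = (-3, -3, 4, 2, 0); ‖v_1‖ = 6.1644, so q_1 = (-0.4867, -0.4867, 0.6489, 0.3244, 0.0000).
r_{12} = q_1·v_2 = -1.6222.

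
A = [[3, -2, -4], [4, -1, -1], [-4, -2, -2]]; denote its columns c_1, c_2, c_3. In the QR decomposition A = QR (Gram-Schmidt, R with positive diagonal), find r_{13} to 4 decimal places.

e_1 = c_1/‖c_1‖ = (3, 4, -4)/6.4031 = (0.4685, 0.6247, -0.6247).
r_{13} = e_1·c_3 = -1.2494.

r_{13} = -1.2494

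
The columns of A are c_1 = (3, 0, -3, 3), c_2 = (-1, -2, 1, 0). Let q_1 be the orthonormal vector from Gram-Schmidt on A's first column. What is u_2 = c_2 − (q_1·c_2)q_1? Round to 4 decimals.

q_1 = c_1/‖c_1‖ = (3, 0, -3, 3)/5.1962 = (0.5774, 0.0000, -0.5774, 0.5774).
r_{12} = q_1·c_2 = -1.1547.
u_2 = c_2 + 1.1547·q_1 = (-0.3333, -2.0000, 0.3333, 0.6667).

u_2 = (-0.3333, -2.0000, 0.3333, 0.6667)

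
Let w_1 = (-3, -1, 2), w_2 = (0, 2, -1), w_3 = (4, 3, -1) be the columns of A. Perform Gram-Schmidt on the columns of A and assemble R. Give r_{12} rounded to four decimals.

q_1 = w_1/‖w_1‖ = (-3, -1, 2)/3.7417 = (-0.8018, -0.2673, 0.5345).
r_{12} = q_1·w_2 = -1.0690.

r_{12} = -1.0690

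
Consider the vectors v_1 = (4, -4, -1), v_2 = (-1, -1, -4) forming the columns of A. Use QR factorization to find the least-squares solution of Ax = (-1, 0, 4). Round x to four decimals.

v_1 = (4, -4, -1); ‖v_1‖ = 5.7446, so e_1 = (0.6963, -0.6963, -0.1741).
e_1·v_2 = 0.6963·(-1) + (-0.6963)·(-1) + (-0.1741)·(-4) = 0.6963.
u_2 = v_2 − 0.6963·e_1 = (-1.4848, -0.5152, -3.8788).
‖u_2‖ = 4.1851, so e_2 = (-0.3548, -0.1231, -0.9268).
Qᵀb = (-1.3926, -3.3524).
Back-substitute: x_2 = -3.3524/4.1851 = -0.8010.
x_1 = (-1.3926 − 0.6963·(-0.8010))/5.7446 = -0.1453.

x = (-0.1453, -0.8010)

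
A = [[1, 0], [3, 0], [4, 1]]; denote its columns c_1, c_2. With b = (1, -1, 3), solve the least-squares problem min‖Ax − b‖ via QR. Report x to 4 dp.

c_1 = (1, 3, 4); ‖c_1‖ = 5.0990, so q_1 = (0.1961, 0.5883, 0.7845).
q_1·c_2 = 0.1961·0 + 0.5883·0 + 0.7845·1 = 0.7845.
u_2 = c_2 − 0.7845·q_1 = (-0.1538, -0.4615, 0.3846).
‖u_2‖ = 0.6202, so q_2 = (-0.2481, -0.7442, 0.6202).
Qᵀb = (1.9612, 2.3567).
Back-substitute: x_2 = 2.3567/0.6202 = 3.8000.
x_1 = (1.9612 − 0.7845·3.8000)/5.0990 = -0.2000.

x = (-0.2000, 3.8000)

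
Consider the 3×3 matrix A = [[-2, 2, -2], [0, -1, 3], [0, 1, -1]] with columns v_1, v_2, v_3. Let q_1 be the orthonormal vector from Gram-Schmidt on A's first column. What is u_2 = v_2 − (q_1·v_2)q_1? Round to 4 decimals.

u_2 = (0.0000, -1.0000, 1.0000)

v_1 = (-2, 0, 0); ‖v_1‖ = 2.0000, so q_1 = (-1.0000, 0.0000, 0.0000).
q_1·v_2 = (-1.0000)·2 + 0.0000·(-1) + 0.0000·1 = -2.0000.
u_2 = v_2 + 2.0000·q_1 = (0.0000, -1.0000, 1.0000).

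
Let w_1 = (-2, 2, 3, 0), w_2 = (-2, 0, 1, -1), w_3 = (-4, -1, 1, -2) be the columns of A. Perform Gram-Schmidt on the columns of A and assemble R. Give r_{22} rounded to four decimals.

w_1 = (-2, 2, 3, 0); ‖w_1‖ = 4.1231, so e_1 = (-0.4851, 0.4851, 0.7276, 0.0000).
e_1·w_2 = (-0.4851)·(-2) + 0.4851·0 + 0.7276·1 + 0.0000·(-1) = 1.6977.
u_2 = w_2 − 1.6977·e_1 = (-1.1765, -0.8235, -0.2353, -1.0000).
r_{22} = ‖u_2‖ = 1.7657.

r_{22} = 1.7657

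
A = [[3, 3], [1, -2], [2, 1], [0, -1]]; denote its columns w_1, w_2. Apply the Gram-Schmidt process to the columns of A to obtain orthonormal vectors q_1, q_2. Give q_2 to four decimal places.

q_2 = (0.3530, -0.8706, -0.0941, -0.3294)

w_1 = (3, 1, 2, 0); ‖w_1‖ = 3.7417, so q_1 = (0.8018, 0.2673, 0.5345, 0.0000).
q_1·w_2 = 0.8018·3 + 0.2673·(-2) + 0.5345·1 + 0.0000·(-1) = 2.4054.
u_2 = w_2 − 2.4054·q_1 = (1.0714, -2.6429, -0.2857, -1.0000).
‖u_2‖ = 3.0355, so q_2 = (0.3530, -0.8706, -0.0941, -0.3294).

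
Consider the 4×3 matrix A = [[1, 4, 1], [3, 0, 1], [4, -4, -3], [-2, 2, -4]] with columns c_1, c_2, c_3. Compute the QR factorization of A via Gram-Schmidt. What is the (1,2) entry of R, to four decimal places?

r_{12} = -2.9212

c_1 = (1, 3, 4, -2); ‖c_1‖ = 5.4772, so e_1 = (0.1826, 0.5477, 0.7303, -0.3651).
r_{12} = e_1·c_2 = -2.9212.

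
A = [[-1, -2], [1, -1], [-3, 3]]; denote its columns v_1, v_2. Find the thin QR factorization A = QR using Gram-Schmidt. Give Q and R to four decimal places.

v_1 = (-1, 1, -3); ‖v_1‖ = 3.3166, so q_1 = (-0.3015, 0.3015, -0.9045).
q_1·v_2 = (-0.3015)·(-2) + 0.3015·(-1) + (-0.9045)·3 = -2.4121.
u_2 = v_2 + 2.4121·q_1 = (-2.7273, -0.2727, 0.8182).
‖u_2‖ = 2.8604, so q_2 = (-0.9535, -0.0953, 0.2860).

Q = [[-0.3015, -0.9535], [0.3015, -0.0953], [-0.9045, 0.2860]], R = [[3.3166, -2.4121], [0.0000, 2.8604]]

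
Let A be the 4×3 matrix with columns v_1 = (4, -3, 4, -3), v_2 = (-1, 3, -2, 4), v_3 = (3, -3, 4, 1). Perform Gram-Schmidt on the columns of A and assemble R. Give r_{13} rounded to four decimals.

r_{13} = 4.8083

q_1 = v_1/‖v_1‖ = (4, -3, 4, -3)/7.0711 = (0.5657, -0.4243, 0.5657, -0.4243).
r_{13} = q_1·v_3 = 4.8083.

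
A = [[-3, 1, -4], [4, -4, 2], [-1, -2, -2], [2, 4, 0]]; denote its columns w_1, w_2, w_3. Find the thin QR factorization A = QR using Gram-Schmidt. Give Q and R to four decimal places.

Q = [[-0.5477, 0.0171, -0.6426], [0.7303, -0.4781, -0.3749], [-0.1826, -0.3927, -0.4869], [0.3651, 0.7854, -0.4576]], R = [[5.4772, -1.6432, 4.0166], [0.0000, 5.8566, -0.2390], [0.0000, 0.0000, 2.7946]]

w_1 = (-3, 4, -1, 2); ‖w_1‖ = 5.4772, so e_1 = (-0.5477, 0.7303, -0.1826, 0.3651).
e_1·w_2 = (-0.5477)·1 + 0.7303·(-4) + (-0.1826)·(-2) + 0.3651·4 = -1.6432.
u_2 = w_2 + 1.6432·e_1 = (0.1000, -2.8000, -2.3000, 4.6000).
‖u_2‖ = 5.8566, so e_2 = (0.0171, -0.4781, -0.3927, 0.7854).
e_1·w_3 = (-0.5477)·(-4) + 0.7303·2 + (-0.1826)·(-2) + 0.3651·0 = 4.0166; e_2·w_3 = 0.0171·(-4) + (-0.4781)·2 + (-0.3927)·(-2) + 0.7854·0 = -0.2390.
u_3 = w_3 − 4.0166·e_1 + 0.2390·e_2 = (-1.7959, -1.0476, -1.3605, -1.2789).
‖u_3‖ = 2.7946, so e_3 = (-0.6426, -0.3749, -0.4869, -0.4576).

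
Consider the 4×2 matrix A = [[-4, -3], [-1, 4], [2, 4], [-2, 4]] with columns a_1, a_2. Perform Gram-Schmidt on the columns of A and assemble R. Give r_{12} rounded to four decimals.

r_{12} = 1.6000

a_1 = (-4, -1, 2, -2); ‖a_1‖ = 5.0000, so q_1 = (-0.8000, -0.2000, 0.4000, -0.4000).
r_{12} = q_1·a_2 = 1.6000.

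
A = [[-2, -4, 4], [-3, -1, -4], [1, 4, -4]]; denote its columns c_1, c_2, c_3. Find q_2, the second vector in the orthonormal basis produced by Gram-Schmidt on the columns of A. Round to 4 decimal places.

c_1 = (-2, -3, 1); ‖c_1‖ = 3.7417, so q_1 = (-0.5345, -0.8018, 0.2673).
q_1·c_2 = (-0.5345)·(-4) + (-0.8018)·(-1) + 0.2673·4 = 4.0089.
u_2 = c_2 − 4.0089·q_1 = (-1.8571, 2.2143, 2.9286).
‖u_2‖ = 4.1144, so q_2 = (-0.4514, 0.5382, 0.7118).

q_2 = (-0.4514, 0.5382, 0.7118)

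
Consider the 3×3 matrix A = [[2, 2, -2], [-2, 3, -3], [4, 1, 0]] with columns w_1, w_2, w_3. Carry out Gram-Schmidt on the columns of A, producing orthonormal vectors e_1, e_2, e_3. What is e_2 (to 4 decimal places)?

e_2 = (0.4929, 0.8514, 0.1792)

w_1 = (2, -2, 4); ‖w_1‖ = 4.8990, so e_1 = (0.4082, -0.4082, 0.8165).
e_1·w_2 = 0.4082·2 + (-0.4082)·3 + 0.8165·1 = 0.4082.
u_2 = w_2 − 0.4082·e_1 = (1.8333, 3.1667, 0.6667).
‖u_2‖ = 3.7193, so e_2 = (0.4929, 0.8514, 0.1792).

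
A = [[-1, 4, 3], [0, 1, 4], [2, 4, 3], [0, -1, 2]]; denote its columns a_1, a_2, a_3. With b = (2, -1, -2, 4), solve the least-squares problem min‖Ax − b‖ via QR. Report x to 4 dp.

a_1 = (-1, 0, 2, 0); ‖a_1‖ = 2.2361, so q_1 = (-0.4472, 0.0000, 0.8944, 0.0000).
q_1·a_2 = (-0.4472)·4 + 0.0000·1 + 0.8944·4 + 0.0000·(-1) = 1.7889.
u_2 = a_2 − 1.7889·q_1 = (4.8000, 1.0000, 2.4000, -1.0000).
‖u_2‖ = 5.5498, so q_2 = (0.8649, 0.1802, 0.4324, -0.1802).
q_1·a_3 = (-0.4472)·3 + 0.0000·4 + 0.8944·3 + 0.0000·2 = 1.3416; q_2·a_3 = 0.8649·3 + 0.1802·4 + 0.4324·3 + (-0.1802)·2 = 4.2524.
u_3 = a_3 − 1.3416·q_1 − 4.2524·q_2 = (-0.0779, 3.2338, -0.0390, 2.7662).
‖u_3‖ = 4.2564, so q_3 = (-0.0183, 0.7597, -0.0092, 0.6499).
Qᵀb = (-2.6833, -0.0360, 1.8216).
Back-substitute: x_3 = 1.8216/4.2564 = 0.4280.
x_2 = (-0.0360 − 4.2524·0.4280)/5.5498 = -0.3344.
x_1 = (-2.6833 − 1.7889·(-0.3344) − 1.3416·0.4280)/2.2361 = -1.1892.

x = (-1.1892, -0.3344, 0.4280)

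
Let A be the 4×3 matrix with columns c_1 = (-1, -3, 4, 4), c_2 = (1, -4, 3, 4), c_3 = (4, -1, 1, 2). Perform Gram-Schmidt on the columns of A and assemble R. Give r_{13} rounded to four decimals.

r_{13} = 1.6973

c_1 = (-1, -3, 4, 4); ‖c_1‖ = 6.4807, so e_1 = (-0.1543, -0.4629, 0.6172, 0.6172).
r_{13} = e_1·c_3 = 1.6973.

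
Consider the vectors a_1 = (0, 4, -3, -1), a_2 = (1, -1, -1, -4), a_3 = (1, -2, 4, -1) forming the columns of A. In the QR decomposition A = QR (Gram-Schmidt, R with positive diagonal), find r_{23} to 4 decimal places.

r_{23} = 1.2022

e_1 = a_1/‖a_1‖ = (0, 4, -3, -1)/5.0990 = (0.0000, 0.7845, -0.5883, -0.1961).
r_{12} = e_1·a_2 = 0.5883.
u_2 = a_2 − 0.5883·e_1 = (1.0000, -1.4615, -0.6538, -3.8846).
‖u_2‖ = 4.3190, so e_2 = (0.2315, -0.3384, -0.1514, -0.8994).
r_{23} = e_2·a_3 = 1.2022.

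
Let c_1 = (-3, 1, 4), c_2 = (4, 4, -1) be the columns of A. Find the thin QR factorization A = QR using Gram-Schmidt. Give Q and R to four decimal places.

Q = [[-0.5883, 0.4991], [0.1961, 0.8514], [0.7845, 0.1615]], R = [[5.0990, -2.3534], [0.0000, 5.2404]]

e_1 = c_1/‖c_1‖ = (-3, 1, 4)/5.0990 = (-0.5883, 0.1961, 0.7845).
r_{12} = e_1·c_2 = -2.3534.
u_2 = c_2 + 2.3534·e_1 = (2.6154, 4.4615, 0.8462).
‖u_2‖ = 5.2404, so e_2 = (0.4991, 0.8514, 0.1615).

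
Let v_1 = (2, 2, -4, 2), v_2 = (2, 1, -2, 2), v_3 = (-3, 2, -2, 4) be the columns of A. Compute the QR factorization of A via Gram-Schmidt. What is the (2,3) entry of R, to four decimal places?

r_{23} = -0.8367

v_1 = (2, 2, -4, 2); ‖v_1‖ = 5.2915, so e_1 = (0.3780, 0.3780, -0.7559, 0.3780).
e_1·v_2 = 0.3780·2 + 0.3780·1 + (-0.7559)·(-2) + 0.3780·2 = 3.4017.
u_2 = v_2 − 3.4017·e_1 = (0.7143, -0.2857, 0.5714, 0.7143).
‖u_2‖ = 1.1952, so e_2 = (0.5976, -0.2390, 0.4781, 0.5976).
r_{23} = e_2·v_3 = -0.8367.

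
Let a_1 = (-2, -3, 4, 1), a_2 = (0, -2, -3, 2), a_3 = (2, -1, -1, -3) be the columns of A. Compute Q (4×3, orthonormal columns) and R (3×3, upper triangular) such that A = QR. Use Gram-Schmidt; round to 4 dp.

Q = [[-0.3651, -0.0657, 0.4036], [-0.5477, -0.5914, -0.5918], [0.7303, -0.6079, -0.0684], [0.1826, 0.5257, -0.6944]], R = [[5.4772, -0.7303, -1.4606], [0.0000, 4.0579, -0.5093], [0.0000, 0.0000, 3.5507]]

a_1 = (-2, -3, 4, 1); ‖a_1‖ = 5.4772, so e_1 = (-0.3651, -0.5477, 0.7303, 0.1826).
e_1·a_2 = (-0.3651)·0 + (-0.5477)·(-2) + 0.7303·(-3) + 0.1826·2 = -0.7303.
u_2 = a_2 + 0.7303·e_1 = (-0.2667, -2.4000, -2.4667, 2.1333).
‖u_2‖ = 4.0579, so e_2 = (-0.0657, -0.5914, -0.6079, 0.5257).
e_1·a_3 = (-0.3651)·2 + (-0.5477)·(-1) + 0.7303·(-1) + 0.1826·(-3) = -1.4606; e_2·a_3 = (-0.0657)·2 + (-0.5914)·(-1) + (-0.6079)·(-1) + 0.5257·(-3) = -0.5093.
u_3 = a_3 + 1.4606·e_1 + 0.5093·e_2 = (1.4332, -2.1012, -0.2429, -2.4656).
‖u_3‖ = 3.5507, so e_3 = (0.4036, -0.5918, -0.0684, -0.6944).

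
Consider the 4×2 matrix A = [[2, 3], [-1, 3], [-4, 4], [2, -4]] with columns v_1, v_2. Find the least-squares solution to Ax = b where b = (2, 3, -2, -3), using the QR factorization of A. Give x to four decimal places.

x = (0.6786, 0.6650)

v_1 = (2, -1, -4, 2); ‖v_1‖ = 5.0000, so e_1 = (0.4000, -0.2000, -0.8000, 0.4000).
e_1·v_2 = 0.4000·3 + (-0.2000)·3 + (-0.8000)·4 + 0.4000·(-4) = -4.2000.
u_2 = v_2 + 4.2000·e_1 = (4.6800, 2.1600, 0.6400, -2.3200).
‖u_2‖ = 5.6886, so e_2 = (0.8227, 0.3797, 0.1125, -0.4078).
Qᵀb = (0.6000, 3.7830).
Back-substitute: x_2 = 3.7830/5.6886 = 0.6650.
x_1 = (0.6000 + 4.2000·0.6650)/5.0000 = 0.6786.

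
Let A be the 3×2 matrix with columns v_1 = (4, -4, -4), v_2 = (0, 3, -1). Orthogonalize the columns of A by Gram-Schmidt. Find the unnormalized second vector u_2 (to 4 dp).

q_1 = v_1/‖v_1‖ = (4, -4, -4)/6.9282 = (0.5774, -0.5774, -0.5774).
r_{12} = q_1·v_2 = -1.1547.
u_2 = v_2 + 1.1547·q_1 = (0.6667, 2.3333, -1.6667).

u_2 = (0.6667, 2.3333, -1.6667)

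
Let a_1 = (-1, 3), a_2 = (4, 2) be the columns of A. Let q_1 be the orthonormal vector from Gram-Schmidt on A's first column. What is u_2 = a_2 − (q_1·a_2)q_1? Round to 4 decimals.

q_1 = a_1/‖a_1‖ = (-1, 3)/3.1623 = (-0.3162, 0.9487).
r_{12} = q_1·a_2 = 0.6325.
u_2 = a_2 − 0.6325·q_1 = (4.2000, 1.4000).

u_2 = (4.2000, 1.4000)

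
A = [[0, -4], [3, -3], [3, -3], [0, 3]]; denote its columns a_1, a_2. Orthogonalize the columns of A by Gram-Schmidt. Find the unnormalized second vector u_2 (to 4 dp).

a_1 = (0, 3, 3, 0); ‖a_1‖ = 4.2426, so q_1 = (0.0000, 0.7071, 0.7071, 0.0000).
q_1·a_2 = 0.0000·(-4) + 0.7071·(-3) + 0.7071·(-3) + 0.0000·3 = -4.2426.
u_2 = a_2 + 4.2426·q_1 = (-4.0000, 0.0000, 0.0000, 3.0000).

u_2 = (-4.0000, 0.0000, 0.0000, 3.0000)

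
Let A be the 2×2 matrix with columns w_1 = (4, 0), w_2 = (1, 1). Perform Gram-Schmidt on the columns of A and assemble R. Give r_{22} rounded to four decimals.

w_1 = (4, 0); ‖w_1‖ = 4.0000, so q_1 = (1.0000, 0.0000).
q_1·w_2 = 1.0000·1 + 0.0000·1 = 1.0000.
u_2 = w_2 − 1.0000·q_1 = (0.0000, 1.0000).
r_{22} = ‖u_2‖ = 1.0000.

r_{22} = 1.0000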